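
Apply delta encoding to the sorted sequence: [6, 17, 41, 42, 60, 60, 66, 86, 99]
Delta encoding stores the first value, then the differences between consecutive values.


First value: 6
Deltas:
  17 - 6 = 11
  41 - 17 = 24
  42 - 41 = 1
  60 - 42 = 18
  60 - 60 = 0
  66 - 60 = 6
  86 - 66 = 20
  99 - 86 = 13


Delta encoded: [6, 11, 24, 1, 18, 0, 6, 20, 13]


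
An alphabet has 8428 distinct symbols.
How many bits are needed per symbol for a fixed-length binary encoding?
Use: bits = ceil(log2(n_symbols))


log2(8428) = 13.041
Bracket: 2^13 = 8192 < 8428 <= 2^14 = 16384
So ceil(log2(8428)) = 14

bits = ceil(log2(8428)) = ceil(13.041) = 14 bits


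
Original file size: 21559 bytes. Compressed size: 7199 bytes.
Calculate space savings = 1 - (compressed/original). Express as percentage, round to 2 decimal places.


ratio = compressed/original = 7199/21559 = 0.333921
savings = 1 - ratio = 1 - 0.333921 = 0.666079
as a percentage: 0.666079 * 100 = 66.61%

Space savings = 1 - 7199/21559 = 66.61%


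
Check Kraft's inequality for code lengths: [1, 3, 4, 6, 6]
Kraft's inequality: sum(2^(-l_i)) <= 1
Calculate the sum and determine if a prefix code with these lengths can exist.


Sum = 2^(-1) + 2^(-3) + 2^(-4) + 2^(-6) + 2^(-6)
    = 0.5 + 0.125 + 0.0625 + 0.015625 + 0.015625
    = 46/64 = 0.71875
Since 0.71875 <= 1, Kraft's inequality IS satisfied.
A prefix code with these lengths CAN exist.

Kraft sum = 0.71875. Satisfied.


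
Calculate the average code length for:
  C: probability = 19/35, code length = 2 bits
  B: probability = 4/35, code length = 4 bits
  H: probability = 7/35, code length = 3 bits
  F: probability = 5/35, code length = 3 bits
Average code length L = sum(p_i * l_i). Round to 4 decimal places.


Weighted contributions p_i * l_i:
  C: (19/35) * 2 = 38/35
  B: (4/35) * 4 = 16/35
  H: (7/35) * 3 = 21/35
  F: (5/35) * 3 = 15/35
Sum = (38 + 16 + 21 + 15)/35 = 90/35

L = 90/35 = 2.5714 bits/symbol


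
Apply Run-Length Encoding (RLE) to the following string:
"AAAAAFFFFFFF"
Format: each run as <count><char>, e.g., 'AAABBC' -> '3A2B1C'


Scanning runs left to right:
  i=0: run of 'A' x 5 -> '5A'
  i=5: run of 'F' x 7 -> '7F'

RLE = 5A7F


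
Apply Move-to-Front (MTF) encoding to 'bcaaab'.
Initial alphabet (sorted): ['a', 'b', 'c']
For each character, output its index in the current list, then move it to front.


MTF encoding:
'b': index 1 in ['a', 'b', 'c'] -> ['b', 'a', 'c']
'c': index 2 in ['b', 'a', 'c'] -> ['c', 'b', 'a']
'a': index 2 in ['c', 'b', 'a'] -> ['a', 'c', 'b']
'a': index 0 in ['a', 'c', 'b'] -> ['a', 'c', 'b']
'a': index 0 in ['a', 'c', 'b'] -> ['a', 'c', 'b']
'b': index 2 in ['a', 'c', 'b'] -> ['b', 'a', 'c']


Output: [1, 2, 2, 0, 0, 2]


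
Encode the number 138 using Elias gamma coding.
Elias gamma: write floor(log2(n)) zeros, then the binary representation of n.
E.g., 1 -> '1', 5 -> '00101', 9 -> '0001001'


num_bits = floor(log2(138)) + 1 = 8
leading_zeros = num_bits - 1 = 7
binary(138) = 10001010

Elias gamma(138) = '0000000' + '10001010' = 000000010001010 (15 bits)


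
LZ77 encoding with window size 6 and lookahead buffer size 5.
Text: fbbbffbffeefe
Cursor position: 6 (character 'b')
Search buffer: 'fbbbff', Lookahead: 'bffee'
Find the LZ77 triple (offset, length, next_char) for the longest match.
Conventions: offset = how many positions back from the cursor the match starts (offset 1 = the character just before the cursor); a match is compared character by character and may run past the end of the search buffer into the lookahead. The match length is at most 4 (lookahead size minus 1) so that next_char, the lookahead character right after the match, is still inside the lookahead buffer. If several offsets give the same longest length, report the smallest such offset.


Try each offset into the search buffer:
  offset=1 (pos 5, char 'f'): match length 0
  offset=2 (pos 4, char 'f'): match length 0
  offset=3 (pos 3, char 'b'): match length 3
  offset=4 (pos 2, char 'b'): match length 1
  offset=5 (pos 1, char 'b'): match length 1
  offset=6 (pos 0, char 'f'): match length 0
Longest match has length 3 at offset 3.
next_char = character at position 6 + 3 = 9 -> 'e'

Best match: offset=3, length=3 (matching 'bff' starting at position 3)
LZ77 triple: (3, 3, 'e')


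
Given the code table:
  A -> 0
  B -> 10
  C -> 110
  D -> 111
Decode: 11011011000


Decoding:
110 -> C
110 -> C
110 -> C
0 -> A
0 -> A


Result: CCCAA


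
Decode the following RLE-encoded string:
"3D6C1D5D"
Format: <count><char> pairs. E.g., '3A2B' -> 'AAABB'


Expanding each <count><char> pair:
  3D -> 'DDD'
  6C -> 'CCCCCC'
  1D -> 'D'
  5D -> 'DDDDD'

Decoded = DDDCCCCCCDDDDDD


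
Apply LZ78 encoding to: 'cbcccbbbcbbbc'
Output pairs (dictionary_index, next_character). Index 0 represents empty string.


LZ78 encoding steps:
Dictionary: {0: ''}
Step 1: w='' (idx 0), next='c' -> output (0, 'c'), add 'c' as idx 1
Step 2: w='' (idx 0), next='b' -> output (0, 'b'), add 'b' as idx 2
Step 3: w='c' (idx 1), next='c' -> output (1, 'c'), add 'cc' as idx 3
Step 4: w='c' (idx 1), next='b' -> output (1, 'b'), add 'cb' as idx 4
Step 5: w='b' (idx 2), next='b' -> output (2, 'b'), add 'bb' as idx 5
Step 6: w='cb' (idx 4), next='b' -> output (4, 'b'), add 'cbb' as idx 6
Step 7: w='b' (idx 2), next='c' -> output (2, 'c'), add 'bc' as idx 7


Encoded: [(0, 'c'), (0, 'b'), (1, 'c'), (1, 'b'), (2, 'b'), (4, 'b'), (2, 'c')]


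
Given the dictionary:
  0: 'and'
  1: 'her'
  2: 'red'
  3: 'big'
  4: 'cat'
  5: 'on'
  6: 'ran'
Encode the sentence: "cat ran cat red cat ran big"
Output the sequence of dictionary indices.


Look up each word in the dictionary:
  'cat' -> 4
  'ran' -> 6
  'cat' -> 4
  'red' -> 2
  'cat' -> 4
  'ran' -> 6
  'big' -> 3

Encoded: [4, 6, 4, 2, 4, 6, 3]


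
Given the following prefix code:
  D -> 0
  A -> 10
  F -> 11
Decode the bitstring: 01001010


Decoding step by step:
Bits 0 -> D
Bits 10 -> A
Bits 0 -> D
Bits 10 -> A
Bits 10 -> A


Decoded message: DADAA


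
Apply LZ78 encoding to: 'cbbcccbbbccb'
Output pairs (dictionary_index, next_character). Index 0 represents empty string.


LZ78 encoding steps:
Dictionary: {0: ''}
Step 1: w='' (idx 0), next='c' -> output (0, 'c'), add 'c' as idx 1
Step 2: w='' (idx 0), next='b' -> output (0, 'b'), add 'b' as idx 2
Step 3: w='b' (idx 2), next='c' -> output (2, 'c'), add 'bc' as idx 3
Step 4: w='c' (idx 1), next='c' -> output (1, 'c'), add 'cc' as idx 4
Step 5: w='b' (idx 2), next='b' -> output (2, 'b'), add 'bb' as idx 5
Step 6: w='bc' (idx 3), next='c' -> output (3, 'c'), add 'bcc' as idx 6
Step 7: w='b' (idx 2), end of input -> output (2, '')


Encoded: [(0, 'c'), (0, 'b'), (2, 'c'), (1, 'c'), (2, 'b'), (3, 'c'), (2, '')]


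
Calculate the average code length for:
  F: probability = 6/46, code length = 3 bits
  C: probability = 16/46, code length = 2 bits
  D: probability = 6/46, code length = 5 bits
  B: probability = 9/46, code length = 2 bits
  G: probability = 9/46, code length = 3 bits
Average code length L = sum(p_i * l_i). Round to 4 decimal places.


Weighted contributions p_i * l_i:
  F: (6/46) * 3 = 18/46
  C: (16/46) * 2 = 32/46
  D: (6/46) * 5 = 30/46
  B: (9/46) * 2 = 18/46
  G: (9/46) * 3 = 27/46
Sum = (18 + 32 + 30 + 18 + 27)/46 = 125/46

L = 125/46 = 2.7174 bits/symbol


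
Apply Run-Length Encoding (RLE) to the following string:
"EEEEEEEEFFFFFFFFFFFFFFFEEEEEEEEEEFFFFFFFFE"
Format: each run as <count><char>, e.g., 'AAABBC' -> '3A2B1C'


Scanning runs left to right:
  i=0: run of 'E' x 8 -> '8E'
  i=8: run of 'F' x 15 -> '15F'
  i=23: run of 'E' x 10 -> '10E'
  i=33: run of 'F' x 8 -> '8F'
  i=41: run of 'E' x 1 -> '1E'

RLE = 8E15F10E8F1E


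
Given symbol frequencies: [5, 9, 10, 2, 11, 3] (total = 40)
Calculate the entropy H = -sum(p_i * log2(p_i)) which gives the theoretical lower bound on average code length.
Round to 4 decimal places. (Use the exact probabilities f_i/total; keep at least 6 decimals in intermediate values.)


Per-symbol terms -p_i * log2(p_i) with p_i = f_i/40:
  p = 5/40 = 0.125000: log2(p) = -3.000000, -p*log2(p) = 0.375000
  p = 9/40 = 0.225000: log2(p) = -2.152003, -p*log2(p) = 0.484201
  p = 10/40 = 0.250000: log2(p) = -2.000000, -p*log2(p) = 0.500000
  p = 2/40 = 0.050000: log2(p) = -4.321928, -p*log2(p) = 0.216096
  p = 11/40 = 0.275000: log2(p) = -1.862496, -p*log2(p) = 0.512187
  p = 3/40 = 0.075000: log2(p) = -3.736966, -p*log2(p) = 0.280272
H = 0.375000 + 0.484201 + 0.500000 + 0.216096 + 0.512187 + 0.280272 = 2.367756

H = 2.3678 bits/symbol


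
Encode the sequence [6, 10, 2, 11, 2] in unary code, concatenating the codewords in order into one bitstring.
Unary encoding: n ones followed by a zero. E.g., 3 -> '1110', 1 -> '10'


Encode each number as n ones followed by a terminating 0:
  6 -> 1111110 (7 bits)
  10 -> 11111111110 (11 bits)
  2 -> 110 (3 bits)
  11 -> 111111111110 (12 bits)
  2 -> 110 (3 bits)
Total length = 7 + 11 + 3 + 12 + 3 = 36 bits.

Unary([6, 10, 2, 11, 2]) = 111111011111111110110111111111110110 (36 bits)


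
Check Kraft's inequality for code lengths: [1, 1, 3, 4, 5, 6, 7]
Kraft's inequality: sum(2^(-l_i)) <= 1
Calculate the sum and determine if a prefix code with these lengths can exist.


Sum = 2^(-1) + 2^(-1) + 2^(-3) + 2^(-4) + 2^(-5) + 2^(-6) + 2^(-7)
    = 0.5 + 0.5 + 0.125 + 0.0625 + 0.03125 + 0.015625 + 0.0078125
    = 159/128 = 1.2421875
Since 1.2421875 > 1, Kraft's inequality is NOT satisfied.
A prefix code with these lengths CANNOT exist.

Kraft sum = 1.2421875. Not satisfied.


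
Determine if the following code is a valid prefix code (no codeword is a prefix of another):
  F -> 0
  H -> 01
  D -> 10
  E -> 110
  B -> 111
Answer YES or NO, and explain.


Checking each pair (does one codeword prefix another?):
  F='0' vs H='01': prefix -- VIOLATION

NO -- this is NOT a valid prefix code. F (0) is a prefix of H (01).


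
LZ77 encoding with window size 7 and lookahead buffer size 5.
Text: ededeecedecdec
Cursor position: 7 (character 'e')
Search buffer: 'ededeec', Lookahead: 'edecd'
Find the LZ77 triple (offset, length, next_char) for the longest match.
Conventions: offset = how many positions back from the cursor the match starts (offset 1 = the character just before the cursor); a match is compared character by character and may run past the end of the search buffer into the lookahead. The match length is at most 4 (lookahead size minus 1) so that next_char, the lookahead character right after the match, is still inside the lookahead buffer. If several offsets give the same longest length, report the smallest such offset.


Try each offset into the search buffer:
  offset=1 (pos 6, char 'c'): match length 0
  offset=2 (pos 5, char 'e'): match length 1
  offset=3 (pos 4, char 'e'): match length 1
  offset=4 (pos 3, char 'd'): match length 0
  offset=5 (pos 2, char 'e'): match length 3
  offset=6 (pos 1, char 'd'): match length 0
  offset=7 (pos 0, char 'e'): match length 3
Longest match has length 3, found at offsets 5, 7; take the smallest, offset 5.
next_char = character at position 7 + 3 = 10 -> 'c'

Best match: offset=5, length=3 (matching 'ede' starting at position 2)
LZ77 triple: (5, 3, 'c')


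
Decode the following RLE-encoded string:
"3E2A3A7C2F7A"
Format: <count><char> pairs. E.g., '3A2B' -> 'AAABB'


Expanding each <count><char> pair:
  3E -> 'EEE'
  2A -> 'AA'
  3A -> 'AAA'
  7C -> 'CCCCCCC'
  2F -> 'FF'
  7A -> 'AAAAAAA'

Decoded = EEEAAAAACCCCCCCFFAAAAAAA


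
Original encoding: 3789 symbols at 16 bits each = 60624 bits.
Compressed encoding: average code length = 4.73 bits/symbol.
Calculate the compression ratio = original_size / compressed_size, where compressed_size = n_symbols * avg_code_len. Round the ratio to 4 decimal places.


original_size = n_symbols * orig_bits = 3789 * 16 = 60624 bits
compressed_size = n_symbols * avg_code_len = 3789 * 4.73 = 17921.97 bits
ratio = original_size / compressed_size = 60624 / 17921.97 = 3.3827

Compression ratio = 3.3827


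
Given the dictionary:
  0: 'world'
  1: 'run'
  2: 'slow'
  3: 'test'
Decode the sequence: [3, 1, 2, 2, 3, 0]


Look up each index in the dictionary:
  3 -> 'test'
  1 -> 'run'
  2 -> 'slow'
  2 -> 'slow'
  3 -> 'test'
  0 -> 'world'

Decoded: "test run slow slow test world"


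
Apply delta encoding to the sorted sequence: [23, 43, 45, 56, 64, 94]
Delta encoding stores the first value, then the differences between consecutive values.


First value: 23
Deltas:
  43 - 23 = 20
  45 - 43 = 2
  56 - 45 = 11
  64 - 56 = 8
  94 - 64 = 30


Delta encoded: [23, 20, 2, 11, 8, 30]


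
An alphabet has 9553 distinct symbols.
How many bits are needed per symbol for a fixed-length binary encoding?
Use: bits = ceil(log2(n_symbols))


log2(9553) = 13.2217
Bracket: 2^13 = 8192 < 9553 <= 2^14 = 16384
So ceil(log2(9553)) = 14

bits = ceil(log2(9553)) = ceil(13.2217) = 14 bits


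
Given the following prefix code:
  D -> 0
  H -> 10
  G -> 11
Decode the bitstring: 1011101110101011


Decoding step by step:
Bits 10 -> H
Bits 11 -> G
Bits 10 -> H
Bits 11 -> G
Bits 10 -> H
Bits 10 -> H
Bits 10 -> H
Bits 11 -> G


Decoded message: HGHGHHHG


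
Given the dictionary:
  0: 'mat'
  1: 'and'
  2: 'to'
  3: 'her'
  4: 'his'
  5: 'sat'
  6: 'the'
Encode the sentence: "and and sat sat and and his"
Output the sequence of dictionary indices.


Look up each word in the dictionary:
  'and' -> 1
  'and' -> 1
  'sat' -> 5
  'sat' -> 5
  'and' -> 1
  'and' -> 1
  'his' -> 4

Encoded: [1, 1, 5, 5, 1, 1, 4]


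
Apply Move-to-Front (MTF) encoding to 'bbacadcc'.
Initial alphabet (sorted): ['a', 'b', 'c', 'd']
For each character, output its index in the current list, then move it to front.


MTF encoding:
'b': index 1 in ['a', 'b', 'c', 'd'] -> ['b', 'a', 'c', 'd']
'b': index 0 in ['b', 'a', 'c', 'd'] -> ['b', 'a', 'c', 'd']
'a': index 1 in ['b', 'a', 'c', 'd'] -> ['a', 'b', 'c', 'd']
'c': index 2 in ['a', 'b', 'c', 'd'] -> ['c', 'a', 'b', 'd']
'a': index 1 in ['c', 'a', 'b', 'd'] -> ['a', 'c', 'b', 'd']
'd': index 3 in ['a', 'c', 'b', 'd'] -> ['d', 'a', 'c', 'b']
'c': index 2 in ['d', 'a', 'c', 'b'] -> ['c', 'd', 'a', 'b']
'c': index 0 in ['c', 'd', 'a', 'b'] -> ['c', 'd', 'a', 'b']


Output: [1, 0, 1, 2, 1, 3, 2, 0]


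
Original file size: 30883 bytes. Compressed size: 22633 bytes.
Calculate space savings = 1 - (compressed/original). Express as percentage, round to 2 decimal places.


ratio = compressed/original = 22633/30883 = 0.732863
savings = 1 - ratio = 1 - 0.732863 = 0.267137
as a percentage: 0.267137 * 100 = 26.71%

Space savings = 1 - 22633/30883 = 26.71%


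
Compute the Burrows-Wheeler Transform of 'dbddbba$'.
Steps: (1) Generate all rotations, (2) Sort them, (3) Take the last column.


Rotations (sorted):
  0: $dbddbba -> last char: a
  1: a$dbddbb -> last char: b
  2: ba$dbddb -> last char: b
  3: bba$dbdd -> last char: d
  4: bddbba$d -> last char: d
  5: dbba$dbd -> last char: d
  6: dbddbba$ -> last char: $
  7: ddbba$db -> last char: b


BWT = abbddd$b


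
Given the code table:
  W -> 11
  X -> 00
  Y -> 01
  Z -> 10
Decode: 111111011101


Decoding:
11 -> W
11 -> W
11 -> W
01 -> Y
11 -> W
01 -> Y


Result: WWWYWY


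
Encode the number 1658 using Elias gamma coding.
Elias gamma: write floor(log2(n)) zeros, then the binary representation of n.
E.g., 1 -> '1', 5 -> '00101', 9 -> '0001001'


num_bits = floor(log2(1658)) + 1 = 11
leading_zeros = num_bits - 1 = 10
binary(1658) = 11001111010

Elias gamma(1658) = '0000000000' + '11001111010' = 000000000011001111010 (21 bits)


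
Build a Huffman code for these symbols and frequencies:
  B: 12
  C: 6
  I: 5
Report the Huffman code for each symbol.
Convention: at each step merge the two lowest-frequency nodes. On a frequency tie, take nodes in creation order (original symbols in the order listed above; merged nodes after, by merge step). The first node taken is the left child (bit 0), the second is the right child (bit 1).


Huffman tree construction:
Step 1: Merge I(5) + C(6) = 11
Step 2: Merge (I+C)(11) + B(12) = 23
Read each symbol's code off the tree from the root (left child = 0, right child = 1).

Codes:
  B: 1 (length 1)
  C: 01 (length 2)
  I: 00 (length 2)
Average code length: 34/23 = 1.4783 bits/symbol


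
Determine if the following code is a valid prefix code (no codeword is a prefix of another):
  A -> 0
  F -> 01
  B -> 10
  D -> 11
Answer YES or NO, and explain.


Checking each pair (does one codeword prefix another?):
  A='0' vs F='01': prefix -- VIOLATION

NO -- this is NOT a valid prefix code. A (0) is a prefix of F (01).


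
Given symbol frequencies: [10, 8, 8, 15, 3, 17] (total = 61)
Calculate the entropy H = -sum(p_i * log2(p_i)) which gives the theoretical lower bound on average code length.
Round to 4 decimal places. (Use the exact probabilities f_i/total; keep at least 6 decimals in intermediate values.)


Per-symbol terms -p_i * log2(p_i) with p_i = f_i/61:
  p = 10/61 = 0.163934: log2(p) = -2.608809, -p*log2(p) = 0.427674
  p = 8/61 = 0.131148: log2(p) = -2.930737, -p*log2(p) = 0.384359
  p = 8/61 = 0.131148: log2(p) = -2.930737, -p*log2(p) = 0.384359
  p = 15/61 = 0.245902: log2(p) = -2.023847, -p*log2(p) = 0.497667
  p = 3/61 = 0.049180: log2(p) = -4.345775, -p*log2(p) = 0.213727
  p = 17/61 = 0.278689: log2(p) = -1.843274, -p*log2(p) = 0.513699
H = 0.427674 + 0.384359 + 0.384359 + 0.497667 + 0.213727 + 0.513699 = 2.421485

H = 2.4215 bits/symbol


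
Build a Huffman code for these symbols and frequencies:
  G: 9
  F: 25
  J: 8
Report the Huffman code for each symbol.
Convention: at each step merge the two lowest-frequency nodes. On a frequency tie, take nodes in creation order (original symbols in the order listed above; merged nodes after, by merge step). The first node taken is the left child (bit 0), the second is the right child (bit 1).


Huffman tree construction:
Step 1: Merge J(8) + G(9) = 17
Step 2: Merge (J+G)(17) + F(25) = 42
Read each symbol's code off the tree from the root (left child = 0, right child = 1).

Codes:
  G: 01 (length 2)
  F: 1 (length 1)
  J: 00 (length 2)
Average code length: 59/42 = 1.4048 bits/symbol


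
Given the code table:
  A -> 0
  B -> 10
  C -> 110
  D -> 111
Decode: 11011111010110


Decoding:
110 -> C
111 -> D
110 -> C
10 -> B
110 -> C


Result: CDCBC


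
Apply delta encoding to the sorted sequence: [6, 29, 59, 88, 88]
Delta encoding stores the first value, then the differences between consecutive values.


First value: 6
Deltas:
  29 - 6 = 23
  59 - 29 = 30
  88 - 59 = 29
  88 - 88 = 0


Delta encoded: [6, 23, 30, 29, 0]


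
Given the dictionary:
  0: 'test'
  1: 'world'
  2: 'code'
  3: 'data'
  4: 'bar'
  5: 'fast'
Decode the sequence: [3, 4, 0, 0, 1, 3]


Look up each index in the dictionary:
  3 -> 'data'
  4 -> 'bar'
  0 -> 'test'
  0 -> 'test'
  1 -> 'world'
  3 -> 'data'

Decoded: "data bar test test world data"


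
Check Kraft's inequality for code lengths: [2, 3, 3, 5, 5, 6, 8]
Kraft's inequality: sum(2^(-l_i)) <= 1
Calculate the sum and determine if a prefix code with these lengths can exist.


Sum = 2^(-2) + 2^(-3) + 2^(-3) + 2^(-5) + 2^(-5) + 2^(-6) + 2^(-8)
    = 0.25 + 0.125 + 0.125 + 0.03125 + 0.03125 + 0.015625 + 0.00390625
    = 149/256 = 0.58203125
Since 0.58203125 <= 1, Kraft's inequality IS satisfied.
A prefix code with these lengths CAN exist.

Kraft sum = 0.58203125. Satisfied.


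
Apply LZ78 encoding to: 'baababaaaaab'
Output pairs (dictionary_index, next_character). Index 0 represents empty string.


LZ78 encoding steps:
Dictionary: {0: ''}
Step 1: w='' (idx 0), next='b' -> output (0, 'b'), add 'b' as idx 1
Step 2: w='' (idx 0), next='a' -> output (0, 'a'), add 'a' as idx 2
Step 3: w='a' (idx 2), next='b' -> output (2, 'b'), add 'ab' as idx 3
Step 4: w='ab' (idx 3), next='a' -> output (3, 'a'), add 'aba' as idx 4
Step 5: w='a' (idx 2), next='a' -> output (2, 'a'), add 'aa' as idx 5
Step 6: w='aa' (idx 5), next='b' -> output (5, 'b'), add 'aab' as idx 6


Encoded: [(0, 'b'), (0, 'a'), (2, 'b'), (3, 'a'), (2, 'a'), (5, 'b')]


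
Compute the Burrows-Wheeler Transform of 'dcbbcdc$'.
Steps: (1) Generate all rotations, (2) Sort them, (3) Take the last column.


Rotations (sorted):
  0: $dcbbcdc -> last char: c
  1: bbcdc$dc -> last char: c
  2: bcdc$dcb -> last char: b
  3: c$dcbbcd -> last char: d
  4: cbbcdc$d -> last char: d
  5: cdc$dcbb -> last char: b
  6: dc$dcbbc -> last char: c
  7: dcbbcdc$ -> last char: $


BWT = ccbddbc$


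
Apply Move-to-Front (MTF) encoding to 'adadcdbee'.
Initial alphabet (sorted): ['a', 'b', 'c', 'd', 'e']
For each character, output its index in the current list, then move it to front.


MTF encoding:
'a': index 0 in ['a', 'b', 'c', 'd', 'e'] -> ['a', 'b', 'c', 'd', 'e']
'd': index 3 in ['a', 'b', 'c', 'd', 'e'] -> ['d', 'a', 'b', 'c', 'e']
'a': index 1 in ['d', 'a', 'b', 'c', 'e'] -> ['a', 'd', 'b', 'c', 'e']
'd': index 1 in ['a', 'd', 'b', 'c', 'e'] -> ['d', 'a', 'b', 'c', 'e']
'c': index 3 in ['d', 'a', 'b', 'c', 'e'] -> ['c', 'd', 'a', 'b', 'e']
'd': index 1 in ['c', 'd', 'a', 'b', 'e'] -> ['d', 'c', 'a', 'b', 'e']
'b': index 3 in ['d', 'c', 'a', 'b', 'e'] -> ['b', 'd', 'c', 'a', 'e']
'e': index 4 in ['b', 'd', 'c', 'a', 'e'] -> ['e', 'b', 'd', 'c', 'a']
'e': index 0 in ['e', 'b', 'd', 'c', 'a'] -> ['e', 'b', 'd', 'c', 'a']


Output: [0, 3, 1, 1, 3, 1, 3, 4, 0]


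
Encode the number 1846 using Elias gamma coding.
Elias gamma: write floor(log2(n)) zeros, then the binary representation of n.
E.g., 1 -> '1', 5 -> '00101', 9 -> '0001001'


num_bits = floor(log2(1846)) + 1 = 11
leading_zeros = num_bits - 1 = 10
binary(1846) = 11100110110

Elias gamma(1846) = '0000000000' + '11100110110' = 000000000011100110110 (21 bits)


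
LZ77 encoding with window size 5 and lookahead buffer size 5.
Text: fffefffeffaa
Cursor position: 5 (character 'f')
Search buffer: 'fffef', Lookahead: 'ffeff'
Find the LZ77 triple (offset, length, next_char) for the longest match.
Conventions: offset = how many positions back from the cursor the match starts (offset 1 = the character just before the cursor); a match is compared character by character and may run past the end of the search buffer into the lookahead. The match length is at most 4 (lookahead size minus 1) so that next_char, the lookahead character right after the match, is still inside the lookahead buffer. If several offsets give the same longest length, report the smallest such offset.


Try each offset into the search buffer:
  offset=1 (pos 4, char 'f'): match length 2
  offset=2 (pos 3, char 'e'): match length 0
  offset=3 (pos 2, char 'f'): match length 1
  offset=4 (pos 1, char 'f'): match length 4
  offset=5 (pos 0, char 'f'): match length 2
Longest match has length 4 at offset 4.
next_char = character at position 5 + 4 = 9 -> 'f'

Best match: offset=4, length=4 (matching 'ffef' starting at position 1)
LZ77 triple: (4, 4, 'f')


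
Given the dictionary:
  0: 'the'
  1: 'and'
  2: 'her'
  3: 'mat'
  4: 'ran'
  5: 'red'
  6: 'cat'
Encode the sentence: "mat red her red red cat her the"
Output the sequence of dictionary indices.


Look up each word in the dictionary:
  'mat' -> 3
  'red' -> 5
  'her' -> 2
  'red' -> 5
  'red' -> 5
  'cat' -> 6
  'her' -> 2
  'the' -> 0

Encoded: [3, 5, 2, 5, 5, 6, 2, 0]


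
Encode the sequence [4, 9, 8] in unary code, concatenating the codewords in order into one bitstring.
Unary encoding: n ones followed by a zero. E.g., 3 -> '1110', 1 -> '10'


Encode each number as n ones followed by a terminating 0:
  4 -> 11110 (5 bits)
  9 -> 1111111110 (10 bits)
  8 -> 111111110 (9 bits)
Total length = 5 + 10 + 9 = 24 bits.

Unary([4, 9, 8]) = 111101111111110111111110 (24 bits)


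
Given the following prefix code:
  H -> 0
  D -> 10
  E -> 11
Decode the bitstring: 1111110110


Decoding step by step:
Bits 11 -> E
Bits 11 -> E
Bits 11 -> E
Bits 0 -> H
Bits 11 -> E
Bits 0 -> H


Decoded message: EEEHEH


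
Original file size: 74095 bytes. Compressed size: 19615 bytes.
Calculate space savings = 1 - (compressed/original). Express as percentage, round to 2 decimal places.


ratio = compressed/original = 19615/74095 = 0.264728
savings = 1 - ratio = 1 - 0.264728 = 0.735272
as a percentage: 0.735272 * 100 = 73.53%

Space savings = 1 - 19615/74095 = 73.53%


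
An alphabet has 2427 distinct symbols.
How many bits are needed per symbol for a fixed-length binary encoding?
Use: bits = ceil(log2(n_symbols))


log2(2427) = 11.245
Bracket: 2^11 = 2048 < 2427 <= 2^12 = 4096
So ceil(log2(2427)) = 12

bits = ceil(log2(2427)) = ceil(11.245) = 12 bits


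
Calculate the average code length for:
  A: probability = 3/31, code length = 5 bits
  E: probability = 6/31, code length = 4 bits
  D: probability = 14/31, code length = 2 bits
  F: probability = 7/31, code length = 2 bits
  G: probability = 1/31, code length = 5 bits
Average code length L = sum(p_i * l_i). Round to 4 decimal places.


Weighted contributions p_i * l_i:
  A: (3/31) * 5 = 15/31
  E: (6/31) * 4 = 24/31
  D: (14/31) * 2 = 28/31
  F: (7/31) * 2 = 14/31
  G: (1/31) * 5 = 5/31
Sum = (15 + 24 + 28 + 14 + 5)/31 = 86/31

L = 86/31 = 2.7742 bits/symbol


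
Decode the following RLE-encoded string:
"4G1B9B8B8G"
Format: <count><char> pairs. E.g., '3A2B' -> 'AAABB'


Expanding each <count><char> pair:
  4G -> 'GGGG'
  1B -> 'B'
  9B -> 'BBBBBBBBB'
  8B -> 'BBBBBBBB'
  8G -> 'GGGGGGGG'

Decoded = GGGGBBBBBBBBBBBBBBBBBBGGGGGGGG


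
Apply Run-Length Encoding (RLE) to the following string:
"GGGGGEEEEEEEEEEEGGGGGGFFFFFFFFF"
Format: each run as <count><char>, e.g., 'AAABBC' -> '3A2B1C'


Scanning runs left to right:
  i=0: run of 'G' x 5 -> '5G'
  i=5: run of 'E' x 11 -> '11E'
  i=16: run of 'G' x 6 -> '6G'
  i=22: run of 'F' x 9 -> '9F'

RLE = 5G11E6G9F


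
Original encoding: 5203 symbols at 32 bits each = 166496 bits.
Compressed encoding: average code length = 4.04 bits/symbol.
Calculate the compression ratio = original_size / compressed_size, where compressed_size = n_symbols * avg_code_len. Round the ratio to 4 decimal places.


original_size = n_symbols * orig_bits = 5203 * 32 = 166496 bits
compressed_size = n_symbols * avg_code_len = 5203 * 4.04 = 21020.12 bits
ratio = original_size / compressed_size = 166496 / 21020.12 = 7.9208

Compression ratio = 7.9208


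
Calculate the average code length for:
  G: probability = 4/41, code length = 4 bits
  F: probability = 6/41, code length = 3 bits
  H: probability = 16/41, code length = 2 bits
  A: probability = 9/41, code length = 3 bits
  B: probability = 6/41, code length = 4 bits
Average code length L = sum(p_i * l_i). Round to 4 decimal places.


Weighted contributions p_i * l_i:
  G: (4/41) * 4 = 16/41
  F: (6/41) * 3 = 18/41
  H: (16/41) * 2 = 32/41
  A: (9/41) * 3 = 27/41
  B: (6/41) * 4 = 24/41
Sum = (16 + 18 + 32 + 27 + 24)/41 = 117/41

L = 117/41 = 2.8537 bits/symbol


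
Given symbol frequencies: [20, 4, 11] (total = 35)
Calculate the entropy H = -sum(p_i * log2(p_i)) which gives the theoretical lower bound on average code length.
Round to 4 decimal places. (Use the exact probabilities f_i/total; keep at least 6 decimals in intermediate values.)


Per-symbol terms -p_i * log2(p_i) with p_i = f_i/35:
  p = 20/35 = 0.571429: log2(p) = -0.807355, -p*log2(p) = 0.461346
  p = 4/35 = 0.114286: log2(p) = -3.129283, -p*log2(p) = 0.357632
  p = 11/35 = 0.314286: log2(p) = -1.669851, -p*log2(p) = 0.524810
H = 0.461346 + 0.357632 + 0.524810 = 1.343788

H = 1.3438 bits/symbol


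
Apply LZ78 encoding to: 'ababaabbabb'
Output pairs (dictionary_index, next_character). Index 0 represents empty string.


LZ78 encoding steps:
Dictionary: {0: ''}
Step 1: w='' (idx 0), next='a' -> output (0, 'a'), add 'a' as idx 1
Step 2: w='' (idx 0), next='b' -> output (0, 'b'), add 'b' as idx 2
Step 3: w='a' (idx 1), next='b' -> output (1, 'b'), add 'ab' as idx 3
Step 4: w='a' (idx 1), next='a' -> output (1, 'a'), add 'aa' as idx 4
Step 5: w='b' (idx 2), next='b' -> output (2, 'b'), add 'bb' as idx 5
Step 6: w='ab' (idx 3), next='b' -> output (3, 'b'), add 'abb' as idx 6


Encoded: [(0, 'a'), (0, 'b'), (1, 'b'), (1, 'a'), (2, 'b'), (3, 'b')]


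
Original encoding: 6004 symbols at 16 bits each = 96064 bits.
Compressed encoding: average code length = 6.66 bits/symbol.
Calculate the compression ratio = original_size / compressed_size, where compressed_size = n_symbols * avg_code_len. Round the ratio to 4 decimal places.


original_size = n_symbols * orig_bits = 6004 * 16 = 96064 bits
compressed_size = n_symbols * avg_code_len = 6004 * 6.66 = 39986.64 bits
ratio = original_size / compressed_size = 96064 / 39986.64 = 2.4024

Compression ratio = 2.4024


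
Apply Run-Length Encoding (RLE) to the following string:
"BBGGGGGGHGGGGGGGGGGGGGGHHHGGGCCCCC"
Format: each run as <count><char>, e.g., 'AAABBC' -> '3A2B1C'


Scanning runs left to right:
  i=0: run of 'B' x 2 -> '2B'
  i=2: run of 'G' x 6 -> '6G'
  i=8: run of 'H' x 1 -> '1H'
  i=9: run of 'G' x 14 -> '14G'
  i=23: run of 'H' x 3 -> '3H'
  i=26: run of 'G' x 3 -> '3G'
  i=29: run of 'C' x 5 -> '5C'

RLE = 2B6G1H14G3H3G5C


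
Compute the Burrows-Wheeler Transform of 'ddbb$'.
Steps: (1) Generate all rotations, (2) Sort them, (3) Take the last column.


Rotations (sorted):
  0: $ddbb -> last char: b
  1: b$ddb -> last char: b
  2: bb$dd -> last char: d
  3: dbb$d -> last char: d
  4: ddbb$ -> last char: $


BWT = bbdd$


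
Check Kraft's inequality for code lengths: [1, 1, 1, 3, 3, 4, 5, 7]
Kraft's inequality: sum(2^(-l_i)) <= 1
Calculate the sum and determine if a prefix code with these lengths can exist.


Sum = 2^(-1) + 2^(-1) + 2^(-1) + 2^(-3) + 2^(-3) + 2^(-4) + 2^(-5) + 2^(-7)
    = 0.5 + 0.5 + 0.5 + 0.125 + 0.125 + 0.0625 + 0.03125 + 0.0078125
    = 237/128 = 1.8515625
Since 1.8515625 > 1, Kraft's inequality is NOT satisfied.
A prefix code with these lengths CANNOT exist.

Kraft sum = 1.8515625. Not satisfied.


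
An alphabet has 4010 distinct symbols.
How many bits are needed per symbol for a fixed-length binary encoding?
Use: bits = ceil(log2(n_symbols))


log2(4010) = 11.9694
Bracket: 2^11 = 2048 < 4010 <= 2^12 = 4096
So ceil(log2(4010)) = 12

bits = ceil(log2(4010)) = ceil(11.9694) = 12 bits


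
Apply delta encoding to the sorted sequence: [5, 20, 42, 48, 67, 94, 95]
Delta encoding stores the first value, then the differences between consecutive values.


First value: 5
Deltas:
  20 - 5 = 15
  42 - 20 = 22
  48 - 42 = 6
  67 - 48 = 19
  94 - 67 = 27
  95 - 94 = 1


Delta encoded: [5, 15, 22, 6, 19, 27, 1]


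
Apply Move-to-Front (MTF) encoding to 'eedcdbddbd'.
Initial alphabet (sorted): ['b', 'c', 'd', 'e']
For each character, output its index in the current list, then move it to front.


MTF encoding:
'e': index 3 in ['b', 'c', 'd', 'e'] -> ['e', 'b', 'c', 'd']
'e': index 0 in ['e', 'b', 'c', 'd'] -> ['e', 'b', 'c', 'd']
'd': index 3 in ['e', 'b', 'c', 'd'] -> ['d', 'e', 'b', 'c']
'c': index 3 in ['d', 'e', 'b', 'c'] -> ['c', 'd', 'e', 'b']
'd': index 1 in ['c', 'd', 'e', 'b'] -> ['d', 'c', 'e', 'b']
'b': index 3 in ['d', 'c', 'e', 'b'] -> ['b', 'd', 'c', 'e']
'd': index 1 in ['b', 'd', 'c', 'e'] -> ['d', 'b', 'c', 'e']
'd': index 0 in ['d', 'b', 'c', 'e'] -> ['d', 'b', 'c', 'e']
'b': index 1 in ['d', 'b', 'c', 'e'] -> ['b', 'd', 'c', 'e']
'd': index 1 in ['b', 'd', 'c', 'e'] -> ['d', 'b', 'c', 'e']


Output: [3, 0, 3, 3, 1, 3, 1, 0, 1, 1]


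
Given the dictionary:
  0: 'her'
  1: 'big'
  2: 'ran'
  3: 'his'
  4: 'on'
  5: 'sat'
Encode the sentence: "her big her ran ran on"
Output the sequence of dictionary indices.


Look up each word in the dictionary:
  'her' -> 0
  'big' -> 1
  'her' -> 0
  'ran' -> 2
  'ran' -> 2
  'on' -> 4

Encoded: [0, 1, 0, 2, 2, 4]


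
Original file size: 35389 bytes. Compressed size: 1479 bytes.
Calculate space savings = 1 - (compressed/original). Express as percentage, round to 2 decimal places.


ratio = compressed/original = 1479/35389 = 0.041793
savings = 1 - ratio = 1 - 0.041793 = 0.958207
as a percentage: 0.958207 * 100 = 95.82%

Space savings = 1 - 1479/35389 = 95.82%


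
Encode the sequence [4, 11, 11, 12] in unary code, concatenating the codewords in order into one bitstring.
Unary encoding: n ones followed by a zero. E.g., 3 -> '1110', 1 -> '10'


Encode each number as n ones followed by a terminating 0:
  4 -> 11110 (5 bits)
  11 -> 111111111110 (12 bits)
  11 -> 111111111110 (12 bits)
  12 -> 1111111111110 (13 bits)
Total length = 5 + 12 + 12 + 13 = 42 bits.

Unary([4, 11, 11, 12]) = 111101111111111101111111111101111111111110 (42 bits)


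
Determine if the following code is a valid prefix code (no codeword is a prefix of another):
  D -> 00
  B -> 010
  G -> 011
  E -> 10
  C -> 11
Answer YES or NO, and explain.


Checking each pair (does one codeword prefix another?):
  D='00' vs B='010': no prefix
  D='00' vs G='011': no prefix
  D='00' vs E='10': no prefix
  D='00' vs C='11': no prefix
  B='010' vs D='00': no prefix
  B='010' vs G='011': no prefix
  B='010' vs E='10': no prefix
  B='010' vs C='11': no prefix
  G='011' vs D='00': no prefix
  G='011' vs B='010': no prefix
  G='011' vs E='10': no prefix
  G='011' vs C='11': no prefix
  E='10' vs D='00': no prefix
  E='10' vs B='010': no prefix
  E='10' vs G='011': no prefix
  E='10' vs C='11': no prefix
  C='11' vs D='00': no prefix
  C='11' vs B='010': no prefix
  C='11' vs G='011': no prefix
  C='11' vs E='10': no prefix
No violation found over all pairs.

YES -- this is a valid prefix code. No codeword is a prefix of any other codeword.


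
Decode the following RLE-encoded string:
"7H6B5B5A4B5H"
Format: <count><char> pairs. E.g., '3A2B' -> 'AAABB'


Expanding each <count><char> pair:
  7H -> 'HHHHHHH'
  6B -> 'BBBBBB'
  5B -> 'BBBBB'
  5A -> 'AAAAA'
  4B -> 'BBBB'
  5H -> 'HHHHH'

Decoded = HHHHHHHBBBBBBBBBBBAAAAABBBBHHHHH


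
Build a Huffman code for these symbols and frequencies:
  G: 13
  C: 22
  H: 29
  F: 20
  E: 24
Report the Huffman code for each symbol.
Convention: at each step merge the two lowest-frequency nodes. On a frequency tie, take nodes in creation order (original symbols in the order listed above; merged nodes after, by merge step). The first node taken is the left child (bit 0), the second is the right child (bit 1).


Huffman tree construction:
Step 1: Merge G(13) + F(20) = 33
Step 2: Merge C(22) + E(24) = 46
Step 3: Merge H(29) + (G+F)(33) = 62
Step 4: Merge (C+E)(46) + (H+(G+F))(62) = 108
Read each symbol's code off the tree from the root (left child = 0, right child = 1).

Codes:
  G: 110 (length 3)
  C: 00 (length 2)
  H: 10 (length 2)
  F: 111 (length 3)
  E: 01 (length 2)
Average code length: 249/108 = 2.3056 bits/symbol


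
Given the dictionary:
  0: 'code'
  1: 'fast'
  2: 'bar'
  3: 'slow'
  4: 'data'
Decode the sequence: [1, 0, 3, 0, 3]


Look up each index in the dictionary:
  1 -> 'fast'
  0 -> 'code'
  3 -> 'slow'
  0 -> 'code'
  3 -> 'slow'

Decoded: "fast code slow code slow"


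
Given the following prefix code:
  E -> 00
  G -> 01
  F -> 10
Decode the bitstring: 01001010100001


Decoding step by step:
Bits 01 -> G
Bits 00 -> E
Bits 10 -> F
Bits 10 -> F
Bits 10 -> F
Bits 00 -> E
Bits 01 -> G


Decoded message: GEFFFEG


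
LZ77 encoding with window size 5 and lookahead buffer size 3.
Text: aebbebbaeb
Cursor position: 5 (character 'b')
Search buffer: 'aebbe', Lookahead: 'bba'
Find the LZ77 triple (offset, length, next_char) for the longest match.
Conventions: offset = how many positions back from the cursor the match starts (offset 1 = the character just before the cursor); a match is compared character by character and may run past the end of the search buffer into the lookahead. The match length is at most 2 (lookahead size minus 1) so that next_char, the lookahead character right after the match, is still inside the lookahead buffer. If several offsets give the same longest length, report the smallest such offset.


Try each offset into the search buffer:
  offset=1 (pos 4, char 'e'): match length 0
  offset=2 (pos 3, char 'b'): match length 1
  offset=3 (pos 2, char 'b'): match length 2
  offset=4 (pos 1, char 'e'): match length 0
  offset=5 (pos 0, char 'a'): match length 0
Longest match has length 2 at offset 3.
next_char = character at position 5 + 2 = 7 -> 'a'

Best match: offset=3, length=2 (matching 'bb' starting at position 2)
LZ77 triple: (3, 2, 'a')


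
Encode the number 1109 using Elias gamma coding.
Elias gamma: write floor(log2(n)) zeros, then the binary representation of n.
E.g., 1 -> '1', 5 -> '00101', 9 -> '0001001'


num_bits = floor(log2(1109)) + 1 = 11
leading_zeros = num_bits - 1 = 10
binary(1109) = 10001010101

Elias gamma(1109) = '0000000000' + '10001010101' = 000000000010001010101 (21 bits)


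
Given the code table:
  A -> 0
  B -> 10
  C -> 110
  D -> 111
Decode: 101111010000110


Decoding:
10 -> B
111 -> D
10 -> B
10 -> B
0 -> A
0 -> A
0 -> A
110 -> C


Result: BDBBAAAC


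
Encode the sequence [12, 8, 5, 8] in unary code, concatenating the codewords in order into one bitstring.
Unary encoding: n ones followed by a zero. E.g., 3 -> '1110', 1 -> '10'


Encode each number as n ones followed by a terminating 0:
  12 -> 1111111111110 (13 bits)
  8 -> 111111110 (9 bits)
  5 -> 111110 (6 bits)
  8 -> 111111110 (9 bits)
Total length = 13 + 9 + 6 + 9 = 37 bits.

Unary([12, 8, 5, 8]) = 1111111111110111111110111110111111110 (37 bits)


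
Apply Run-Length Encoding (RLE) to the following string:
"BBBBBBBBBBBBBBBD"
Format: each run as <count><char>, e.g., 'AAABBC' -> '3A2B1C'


Scanning runs left to right:
  i=0: run of 'B' x 15 -> '15B'
  i=15: run of 'D' x 1 -> '1D'

RLE = 15B1D


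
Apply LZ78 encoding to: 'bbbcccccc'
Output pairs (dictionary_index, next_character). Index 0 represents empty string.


LZ78 encoding steps:
Dictionary: {0: ''}
Step 1: w='' (idx 0), next='b' -> output (0, 'b'), add 'b' as idx 1
Step 2: w='b' (idx 1), next='b' -> output (1, 'b'), add 'bb' as idx 2
Step 3: w='' (idx 0), next='c' -> output (0, 'c'), add 'c' as idx 3
Step 4: w='c' (idx 3), next='c' -> output (3, 'c'), add 'cc' as idx 4
Step 5: w='cc' (idx 4), next='c' -> output (4, 'c'), add 'ccc' as idx 5


Encoded: [(0, 'b'), (1, 'b'), (0, 'c'), (3, 'c'), (4, 'c')]


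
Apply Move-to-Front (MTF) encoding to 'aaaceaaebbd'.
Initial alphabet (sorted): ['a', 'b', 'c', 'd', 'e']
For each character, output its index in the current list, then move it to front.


MTF encoding:
'a': index 0 in ['a', 'b', 'c', 'd', 'e'] -> ['a', 'b', 'c', 'd', 'e']
'a': index 0 in ['a', 'b', 'c', 'd', 'e'] -> ['a', 'b', 'c', 'd', 'e']
'a': index 0 in ['a', 'b', 'c', 'd', 'e'] -> ['a', 'b', 'c', 'd', 'e']
'c': index 2 in ['a', 'b', 'c', 'd', 'e'] -> ['c', 'a', 'b', 'd', 'e']
'e': index 4 in ['c', 'a', 'b', 'd', 'e'] -> ['e', 'c', 'a', 'b', 'd']
'a': index 2 in ['e', 'c', 'a', 'b', 'd'] -> ['a', 'e', 'c', 'b', 'd']
'a': index 0 in ['a', 'e', 'c', 'b', 'd'] -> ['a', 'e', 'c', 'b', 'd']
'e': index 1 in ['a', 'e', 'c', 'b', 'd'] -> ['e', 'a', 'c', 'b', 'd']
'b': index 3 in ['e', 'a', 'c', 'b', 'd'] -> ['b', 'e', 'a', 'c', 'd']
'b': index 0 in ['b', 'e', 'a', 'c', 'd'] -> ['b', 'e', 'a', 'c', 'd']
'd': index 4 in ['b', 'e', 'a', 'c', 'd'] -> ['d', 'b', 'e', 'a', 'c']


Output: [0, 0, 0, 2, 4, 2, 0, 1, 3, 0, 4]


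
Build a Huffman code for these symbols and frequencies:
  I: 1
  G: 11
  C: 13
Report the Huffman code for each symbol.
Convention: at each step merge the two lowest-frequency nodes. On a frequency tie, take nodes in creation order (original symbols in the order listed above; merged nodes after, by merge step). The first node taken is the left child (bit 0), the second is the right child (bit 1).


Huffman tree construction:
Step 1: Merge I(1) + G(11) = 12
Step 2: Merge (I+G)(12) + C(13) = 25
Read each symbol's code off the tree from the root (left child = 0, right child = 1).

Codes:
  I: 00 (length 2)
  G: 01 (length 2)
  C: 1 (length 1)
Average code length: 37/25 = 1.4800 bits/symbol


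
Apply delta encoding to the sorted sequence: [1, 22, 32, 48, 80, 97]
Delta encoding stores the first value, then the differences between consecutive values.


First value: 1
Deltas:
  22 - 1 = 21
  32 - 22 = 10
  48 - 32 = 16
  80 - 48 = 32
  97 - 80 = 17


Delta encoded: [1, 21, 10, 16, 32, 17]
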